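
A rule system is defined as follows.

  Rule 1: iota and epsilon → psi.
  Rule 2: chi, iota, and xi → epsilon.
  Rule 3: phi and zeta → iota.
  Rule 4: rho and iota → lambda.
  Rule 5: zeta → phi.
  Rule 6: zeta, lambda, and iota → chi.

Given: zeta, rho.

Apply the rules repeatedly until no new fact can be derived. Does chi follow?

Yes

From zeta, Rule 5 gives phi.
From phi and zeta, Rule 3 gives iota.
From rho and iota, Rule 4 gives lambda.
From zeta, lambda, and iota, Rule 6 gives chi.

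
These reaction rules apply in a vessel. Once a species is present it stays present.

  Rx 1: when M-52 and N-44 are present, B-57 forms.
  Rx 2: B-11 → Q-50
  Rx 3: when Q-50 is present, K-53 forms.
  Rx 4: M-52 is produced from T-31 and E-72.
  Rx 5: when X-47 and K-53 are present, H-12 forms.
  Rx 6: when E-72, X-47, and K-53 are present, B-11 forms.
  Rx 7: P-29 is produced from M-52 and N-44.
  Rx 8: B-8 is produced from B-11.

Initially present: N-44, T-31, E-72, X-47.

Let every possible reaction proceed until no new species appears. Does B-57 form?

T-31 and E-72 present → M-52 forms (Rx 4).
M-52 and N-44 present → B-57 forms (Rx 1).

Yes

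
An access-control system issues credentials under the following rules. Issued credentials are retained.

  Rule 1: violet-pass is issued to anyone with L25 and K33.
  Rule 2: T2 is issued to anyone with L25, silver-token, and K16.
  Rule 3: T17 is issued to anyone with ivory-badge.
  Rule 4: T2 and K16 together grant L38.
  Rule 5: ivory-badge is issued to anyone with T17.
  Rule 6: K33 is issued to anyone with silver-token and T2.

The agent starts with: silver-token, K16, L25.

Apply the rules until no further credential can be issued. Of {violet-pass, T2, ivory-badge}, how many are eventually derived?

2

Holding L25, silver-token, and K16 grants T2 (Rule 2).
Holding silver-token and T2 grants K33 (Rule 6).
Holding L25 and K33 grants violet-pass (Rule 1).
violet-pass: reached.
T2: reached.
ivory-badge would need T17 (Rule 5), but T17 is never granted.
Reached: violet-pass and T2 — 2 of the 3.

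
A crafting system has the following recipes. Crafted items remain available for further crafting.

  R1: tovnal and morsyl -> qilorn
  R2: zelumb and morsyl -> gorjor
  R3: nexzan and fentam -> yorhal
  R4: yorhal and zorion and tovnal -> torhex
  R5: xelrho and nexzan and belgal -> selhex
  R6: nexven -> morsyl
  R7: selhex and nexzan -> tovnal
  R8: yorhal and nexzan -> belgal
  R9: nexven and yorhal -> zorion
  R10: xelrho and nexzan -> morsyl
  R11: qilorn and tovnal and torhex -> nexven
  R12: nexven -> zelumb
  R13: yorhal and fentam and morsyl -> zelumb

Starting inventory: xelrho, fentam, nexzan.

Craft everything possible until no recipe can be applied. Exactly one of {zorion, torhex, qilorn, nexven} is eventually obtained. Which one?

Using R3, nexzan and fentam make yorhal.
Using R10, xelrho and nexzan make morsyl.
Using R8, yorhal and nexzan make belgal.
Using R5, xelrho, nexzan, and belgal make selhex.
Using R7, selhex and nexzan make tovnal.
tovnal and morsyl -> qilorn (R1).
nexven would need qilorn, tovnal, and torhex (R11), but torhex is never obtained. torhex would need yorhal, zorion, and tovnal (R4), but zorion is never obtained. zorion would need nexven and yorhal (R9), but nexven is never obtained.

qilorn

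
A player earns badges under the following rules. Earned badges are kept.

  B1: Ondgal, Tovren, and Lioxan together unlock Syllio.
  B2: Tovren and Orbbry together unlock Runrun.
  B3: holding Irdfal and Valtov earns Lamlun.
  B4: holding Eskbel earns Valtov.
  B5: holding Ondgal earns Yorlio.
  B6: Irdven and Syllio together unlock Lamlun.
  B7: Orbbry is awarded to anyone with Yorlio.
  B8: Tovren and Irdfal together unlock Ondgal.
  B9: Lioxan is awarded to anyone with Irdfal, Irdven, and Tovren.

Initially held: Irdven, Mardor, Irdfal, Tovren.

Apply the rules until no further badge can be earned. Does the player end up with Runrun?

With Tovren and Irdfal, Ondgal is earned (B8).
With Ondgal, Yorlio is earned (B5).
With Yorlio, Orbbry is earned (B7).
With Tovren and Orbbry, Runrun is earned (B2).

Yes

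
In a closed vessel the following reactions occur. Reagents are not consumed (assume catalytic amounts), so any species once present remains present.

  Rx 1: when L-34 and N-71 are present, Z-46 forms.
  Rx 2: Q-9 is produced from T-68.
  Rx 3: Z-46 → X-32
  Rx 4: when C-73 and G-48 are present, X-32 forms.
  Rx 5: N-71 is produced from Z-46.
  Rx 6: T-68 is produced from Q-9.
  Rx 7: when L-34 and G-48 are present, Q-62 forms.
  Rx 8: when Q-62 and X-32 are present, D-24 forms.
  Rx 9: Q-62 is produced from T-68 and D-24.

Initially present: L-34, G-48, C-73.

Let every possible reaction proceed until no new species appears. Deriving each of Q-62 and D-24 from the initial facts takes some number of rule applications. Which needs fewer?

Q-62: L-34 and G-48 present → Q-62 forms (Rx 7). [1 rule application]
D-24: C-73 and G-48 present → X-32 forms (Rx 4). L-34 and G-48 present → Q-62 forms (Rx 7). Q-62 and X-32 present → D-24 forms (Rx 8). [3 rule applications]
Q-62 needs fewer.

Q-62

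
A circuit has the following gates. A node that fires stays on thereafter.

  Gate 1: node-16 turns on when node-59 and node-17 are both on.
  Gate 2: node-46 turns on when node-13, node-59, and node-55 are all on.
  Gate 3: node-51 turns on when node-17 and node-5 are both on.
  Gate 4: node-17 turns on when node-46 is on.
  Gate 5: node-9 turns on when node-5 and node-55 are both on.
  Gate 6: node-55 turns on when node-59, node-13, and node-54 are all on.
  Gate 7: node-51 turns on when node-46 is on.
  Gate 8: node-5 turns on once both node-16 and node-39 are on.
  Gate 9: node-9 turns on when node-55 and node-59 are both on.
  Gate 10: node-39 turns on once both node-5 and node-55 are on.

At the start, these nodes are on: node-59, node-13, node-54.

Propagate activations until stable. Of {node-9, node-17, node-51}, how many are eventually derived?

3

Gate 6: node-59, node-13, and node-54 on → node-55 on.
Gate 2: node-13, node-59, and node-55 on → node-46 on.
node-55 and node-59 are on, so node-9 turns on (Gate 9).
Gate 4: node-46 on → node-17 on.
Gate 7: node-46 on → node-51 on.
node-9: reached.
node-17: reached.
node-51: reached.
All 3 are reached.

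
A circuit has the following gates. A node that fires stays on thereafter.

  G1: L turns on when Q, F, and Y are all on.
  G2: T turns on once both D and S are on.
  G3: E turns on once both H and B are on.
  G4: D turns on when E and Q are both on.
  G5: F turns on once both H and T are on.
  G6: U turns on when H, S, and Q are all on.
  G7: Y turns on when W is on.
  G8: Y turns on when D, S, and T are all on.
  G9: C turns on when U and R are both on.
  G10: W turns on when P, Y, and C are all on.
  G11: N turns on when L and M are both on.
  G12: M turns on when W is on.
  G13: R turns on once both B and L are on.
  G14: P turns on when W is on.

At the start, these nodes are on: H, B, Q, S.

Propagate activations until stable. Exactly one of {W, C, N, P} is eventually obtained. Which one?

C

H and B are on, so E turns on (G3).
G6: H, S, and Q on → U on.
G4: E and Q on → D on.
G2: D and S on → T on.
D, S, and T are on, so Y turns on (G8).
H and T are on, so F turns on (G5).
G1: Q, F, and Y on → L on.
B and L are on, so R turns on (G13).
G9: U and R on → C on.
N would need L and M (G11), but M never turns on. P would need W (G14), but W never turns on. W would need P, Y, and C (G10), but P never turns on.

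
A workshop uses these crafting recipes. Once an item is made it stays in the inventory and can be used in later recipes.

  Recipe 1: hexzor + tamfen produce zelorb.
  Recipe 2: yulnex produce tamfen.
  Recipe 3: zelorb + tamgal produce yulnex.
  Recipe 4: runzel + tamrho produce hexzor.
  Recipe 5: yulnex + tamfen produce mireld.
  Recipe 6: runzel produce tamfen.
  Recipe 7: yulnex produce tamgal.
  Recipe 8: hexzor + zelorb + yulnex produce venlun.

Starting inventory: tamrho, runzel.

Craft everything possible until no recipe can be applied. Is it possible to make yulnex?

No

yulnex would need zelorb and tamgal (Recipe 3), but tamgal is never obtained.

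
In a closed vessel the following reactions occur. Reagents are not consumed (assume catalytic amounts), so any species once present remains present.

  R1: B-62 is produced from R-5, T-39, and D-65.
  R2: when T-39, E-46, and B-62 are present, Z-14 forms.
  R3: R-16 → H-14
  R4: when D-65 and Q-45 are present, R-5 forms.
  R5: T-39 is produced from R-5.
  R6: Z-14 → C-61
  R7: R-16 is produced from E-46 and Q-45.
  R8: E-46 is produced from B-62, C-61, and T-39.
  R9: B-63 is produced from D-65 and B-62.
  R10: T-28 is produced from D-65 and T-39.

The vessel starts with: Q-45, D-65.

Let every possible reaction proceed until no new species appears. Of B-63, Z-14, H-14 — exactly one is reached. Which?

D-65 and Q-45 present → R-5 forms (R4).
R-5 present → T-39 forms (R5).
R-5, T-39, and D-65 present → B-62 forms (R1).
D-65 and B-62 present → B-63 forms (R9).
H-14 would need R-16 (R3), but R-16 never forms. Z-14 would need T-39, E-46, and B-62 (R2), but E-46 never forms.

B-63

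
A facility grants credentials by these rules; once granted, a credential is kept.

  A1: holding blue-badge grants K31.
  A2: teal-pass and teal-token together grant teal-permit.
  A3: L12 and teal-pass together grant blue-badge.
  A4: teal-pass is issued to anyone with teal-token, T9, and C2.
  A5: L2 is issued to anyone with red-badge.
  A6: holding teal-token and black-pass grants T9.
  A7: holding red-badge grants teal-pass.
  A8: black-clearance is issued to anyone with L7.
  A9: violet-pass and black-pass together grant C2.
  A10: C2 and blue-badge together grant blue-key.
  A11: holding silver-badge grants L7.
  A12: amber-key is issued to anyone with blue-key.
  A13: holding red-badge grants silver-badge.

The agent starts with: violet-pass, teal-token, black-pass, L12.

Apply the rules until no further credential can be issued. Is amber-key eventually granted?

Yes

Holding violet-pass and black-pass grants C2 (A9).
Holding teal-token and black-pass grants T9 (A6).
Holding teal-token, T9, and C2 grants teal-pass (A4).
Holding L12 and teal-pass grants blue-badge (A3).
Holding C2 and blue-badge grants blue-key (A10).
Holding blue-key grants amber-key (A12).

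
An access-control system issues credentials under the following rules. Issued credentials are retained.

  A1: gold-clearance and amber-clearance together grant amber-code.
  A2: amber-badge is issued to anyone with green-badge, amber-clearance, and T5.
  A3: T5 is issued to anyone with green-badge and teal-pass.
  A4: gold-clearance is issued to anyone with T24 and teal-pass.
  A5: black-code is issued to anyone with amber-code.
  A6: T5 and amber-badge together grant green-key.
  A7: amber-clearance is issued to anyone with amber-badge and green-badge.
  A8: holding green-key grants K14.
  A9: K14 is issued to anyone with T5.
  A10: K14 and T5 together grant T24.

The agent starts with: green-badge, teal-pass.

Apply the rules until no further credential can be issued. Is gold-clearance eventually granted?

Yes

Holding green-badge and teal-pass grants T5 (A3).
Holding T5 grants K14 (A9).
Holding K14 and T5 grants T24 (A10).
Holding T24 and teal-pass grants gold-clearance (A4).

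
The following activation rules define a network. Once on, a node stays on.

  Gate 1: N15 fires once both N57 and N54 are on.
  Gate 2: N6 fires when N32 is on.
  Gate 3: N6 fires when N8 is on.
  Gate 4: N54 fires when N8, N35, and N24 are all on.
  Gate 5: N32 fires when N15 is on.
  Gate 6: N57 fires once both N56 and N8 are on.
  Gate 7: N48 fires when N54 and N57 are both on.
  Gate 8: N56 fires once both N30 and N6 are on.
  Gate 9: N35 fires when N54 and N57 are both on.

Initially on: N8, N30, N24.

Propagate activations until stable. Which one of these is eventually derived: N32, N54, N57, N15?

Gate 3: N8 on → N6 on.
N30 and N6 are on, so N56 fires (Gate 8).
N56 and N8 are on, so N57 fires (Gate 6).
N32 would need N15 (Gate 5), but N15 never turns on. N15 would need N57 and N54 (Gate 1), but N54 never turns on. N54 would need N8, N35, and N24 (Gate 4), but N35 never turns on.

N57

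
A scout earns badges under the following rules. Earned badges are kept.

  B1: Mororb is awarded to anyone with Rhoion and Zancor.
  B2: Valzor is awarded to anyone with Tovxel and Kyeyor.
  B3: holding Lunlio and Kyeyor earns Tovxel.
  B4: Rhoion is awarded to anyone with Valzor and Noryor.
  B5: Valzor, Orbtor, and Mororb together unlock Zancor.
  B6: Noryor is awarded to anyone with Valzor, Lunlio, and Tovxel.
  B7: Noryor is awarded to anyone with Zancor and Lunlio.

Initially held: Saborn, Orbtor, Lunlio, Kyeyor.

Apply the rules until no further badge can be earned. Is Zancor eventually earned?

Zancor would need Valzor, Orbtor, and Mororb (B5), but Mororb is never earned.

No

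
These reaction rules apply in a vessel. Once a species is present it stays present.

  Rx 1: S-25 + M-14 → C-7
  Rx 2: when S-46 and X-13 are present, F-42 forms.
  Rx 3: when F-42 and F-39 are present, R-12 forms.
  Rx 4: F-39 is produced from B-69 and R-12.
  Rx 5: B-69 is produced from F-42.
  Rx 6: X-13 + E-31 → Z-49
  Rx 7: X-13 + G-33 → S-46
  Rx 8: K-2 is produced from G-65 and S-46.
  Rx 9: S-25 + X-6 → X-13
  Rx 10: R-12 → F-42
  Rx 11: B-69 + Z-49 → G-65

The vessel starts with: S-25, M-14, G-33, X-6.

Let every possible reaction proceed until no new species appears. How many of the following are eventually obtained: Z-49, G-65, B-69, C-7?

2

S-25 and M-14 present → C-7 forms (Rx 1).
S-25 and X-6 present → X-13 forms (Rx 9).
X-13 and G-33 present → S-46 forms (Rx 7).
S-46 and X-13 present → F-42 forms (Rx 2).
F-42 present → B-69 forms (Rx 5).
Z-49 would need X-13 and E-31 (Rx 6), but E-31 never forms.
G-65 would need B-69 and Z-49 (Rx 11), but Z-49 never forms.
B-69: reached.
C-7: reached.
Reached: B-69 and C-7 — 2 of the 4.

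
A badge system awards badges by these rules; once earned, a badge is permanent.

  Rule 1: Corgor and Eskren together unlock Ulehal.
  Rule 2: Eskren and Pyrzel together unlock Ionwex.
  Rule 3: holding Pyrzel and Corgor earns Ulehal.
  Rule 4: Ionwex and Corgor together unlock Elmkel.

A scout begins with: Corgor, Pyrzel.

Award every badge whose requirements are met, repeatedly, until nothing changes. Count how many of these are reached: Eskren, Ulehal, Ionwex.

With Pyrzel and Corgor, Ulehal is earned (Rule 3).
No rule produces Eskren, and it is not given.
Ulehal: reached.
Ionwex would need Eskren and Pyrzel (Rule 2), but Eskren is never earned.
Reached: Ulehal — 1 of the 3.

1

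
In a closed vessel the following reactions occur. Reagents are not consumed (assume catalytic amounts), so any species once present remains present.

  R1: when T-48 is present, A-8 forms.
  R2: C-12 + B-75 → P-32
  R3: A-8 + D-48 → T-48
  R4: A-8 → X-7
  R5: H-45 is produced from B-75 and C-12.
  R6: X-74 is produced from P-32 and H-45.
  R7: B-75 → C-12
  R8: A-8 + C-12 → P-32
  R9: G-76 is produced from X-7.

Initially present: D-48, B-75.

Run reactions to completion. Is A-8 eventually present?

A-8 would need T-48 (R1), but T-48 never forms.

No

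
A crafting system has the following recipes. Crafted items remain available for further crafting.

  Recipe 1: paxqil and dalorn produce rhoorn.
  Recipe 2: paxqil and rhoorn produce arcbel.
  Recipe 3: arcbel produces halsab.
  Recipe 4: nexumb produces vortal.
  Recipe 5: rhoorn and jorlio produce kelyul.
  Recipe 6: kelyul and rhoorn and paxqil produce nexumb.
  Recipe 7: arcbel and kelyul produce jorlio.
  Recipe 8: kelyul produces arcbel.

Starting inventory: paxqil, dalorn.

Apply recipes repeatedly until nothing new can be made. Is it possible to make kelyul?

kelyul would need rhoorn and jorlio (Recipe 5), but jorlio is never obtained.

No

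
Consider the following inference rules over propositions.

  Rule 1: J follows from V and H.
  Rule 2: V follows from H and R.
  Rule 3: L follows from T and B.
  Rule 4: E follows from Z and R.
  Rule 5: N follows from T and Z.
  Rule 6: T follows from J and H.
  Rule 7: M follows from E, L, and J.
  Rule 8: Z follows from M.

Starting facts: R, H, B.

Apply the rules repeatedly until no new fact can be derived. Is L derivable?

From H and R, Rule 2 gives V.
From V and H, Rule 1 gives J.
J and H hold, so T follows (Rule 6).
From T and B, Rule 3 gives L.

Yes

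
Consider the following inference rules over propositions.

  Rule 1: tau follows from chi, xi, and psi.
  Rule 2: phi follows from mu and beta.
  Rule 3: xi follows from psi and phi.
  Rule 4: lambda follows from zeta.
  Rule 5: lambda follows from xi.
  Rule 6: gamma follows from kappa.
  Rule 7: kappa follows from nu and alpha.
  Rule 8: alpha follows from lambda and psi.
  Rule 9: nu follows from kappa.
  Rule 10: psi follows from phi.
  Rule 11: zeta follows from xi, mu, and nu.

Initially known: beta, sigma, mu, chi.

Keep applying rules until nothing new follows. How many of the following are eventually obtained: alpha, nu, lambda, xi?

3

From mu and beta, Rule 2 gives phi.
From phi, Rule 10 gives psi.
From psi and phi, Rule 3 gives xi.
From xi, Rule 5 gives lambda.
From lambda and psi, Rule 8 gives alpha.
alpha: reached.
nu would need kappa (Rule 9), but kappa is never established.
lambda: reached.
xi: reached.
Reached: alpha, lambda, and xi — 3 of the 4.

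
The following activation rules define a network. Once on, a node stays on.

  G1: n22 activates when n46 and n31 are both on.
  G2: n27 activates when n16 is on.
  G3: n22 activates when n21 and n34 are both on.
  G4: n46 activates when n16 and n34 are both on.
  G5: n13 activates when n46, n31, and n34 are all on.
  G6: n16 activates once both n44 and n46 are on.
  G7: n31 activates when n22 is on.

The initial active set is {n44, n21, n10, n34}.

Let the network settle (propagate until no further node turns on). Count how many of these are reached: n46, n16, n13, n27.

n46 would need n16 and n34 (G4), but n16 never turns on.
n16 would need n44 and n46 (G6), but n46 never turns on.
n13 would need n46, n31, and n34 (G5), but n46 never turns on.
n27 would need n16 (G2), but n16 never turns on.
None of the 4 are reached.

0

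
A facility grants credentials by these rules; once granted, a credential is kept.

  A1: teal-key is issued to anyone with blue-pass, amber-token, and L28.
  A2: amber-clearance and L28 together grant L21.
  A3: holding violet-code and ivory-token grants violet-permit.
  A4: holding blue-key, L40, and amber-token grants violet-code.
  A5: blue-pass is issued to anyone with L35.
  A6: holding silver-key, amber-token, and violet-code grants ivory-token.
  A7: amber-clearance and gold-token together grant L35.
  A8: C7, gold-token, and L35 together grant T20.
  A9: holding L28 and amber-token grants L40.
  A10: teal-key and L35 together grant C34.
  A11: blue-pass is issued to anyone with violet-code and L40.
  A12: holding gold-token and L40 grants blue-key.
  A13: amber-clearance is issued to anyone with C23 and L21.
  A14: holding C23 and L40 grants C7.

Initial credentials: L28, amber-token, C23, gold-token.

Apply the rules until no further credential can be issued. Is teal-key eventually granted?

Holding L28 and amber-token grants L40 (A9).
Holding gold-token and L40 grants blue-key (A12).
Holding blue-key, L40, and amber-token grants violet-code (A4).
Holding violet-code and L40 grants blue-pass (A11).
Holding blue-pass, amber-token, and L28 grants teal-key (A1).

Yes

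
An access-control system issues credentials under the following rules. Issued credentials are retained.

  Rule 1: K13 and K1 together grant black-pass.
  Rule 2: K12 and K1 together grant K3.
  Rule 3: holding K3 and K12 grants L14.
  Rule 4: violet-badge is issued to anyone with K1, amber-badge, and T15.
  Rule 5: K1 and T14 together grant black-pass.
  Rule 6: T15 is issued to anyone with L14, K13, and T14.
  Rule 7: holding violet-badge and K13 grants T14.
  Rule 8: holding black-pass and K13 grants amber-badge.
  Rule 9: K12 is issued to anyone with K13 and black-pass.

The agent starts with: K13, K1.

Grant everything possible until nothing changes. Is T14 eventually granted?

No

T14 would need violet-badge and K13 (Rule 7), but violet-badge is never granted.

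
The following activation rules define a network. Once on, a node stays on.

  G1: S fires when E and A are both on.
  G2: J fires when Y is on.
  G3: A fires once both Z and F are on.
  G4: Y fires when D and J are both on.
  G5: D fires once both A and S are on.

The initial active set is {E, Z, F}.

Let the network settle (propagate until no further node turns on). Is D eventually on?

Z and F are on, so A fires (G3).
E and A are on, so S fires (G1).
A and S are on, so D fires (G5).

Yes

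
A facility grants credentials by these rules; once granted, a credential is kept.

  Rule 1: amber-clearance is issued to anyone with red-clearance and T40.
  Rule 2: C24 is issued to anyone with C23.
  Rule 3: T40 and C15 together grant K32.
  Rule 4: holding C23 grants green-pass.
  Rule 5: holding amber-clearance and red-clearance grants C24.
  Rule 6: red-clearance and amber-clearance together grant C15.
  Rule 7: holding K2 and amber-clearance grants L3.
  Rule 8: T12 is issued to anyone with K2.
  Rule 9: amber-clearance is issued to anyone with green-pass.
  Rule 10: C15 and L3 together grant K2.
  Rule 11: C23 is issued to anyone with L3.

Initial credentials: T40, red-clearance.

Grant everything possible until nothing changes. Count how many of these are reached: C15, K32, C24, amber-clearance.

Holding red-clearance and T40 grants amber-clearance (Rule 1).
Holding red-clearance and amber-clearance grants C15 (Rule 6).
Holding amber-clearance and red-clearance grants C24 (Rule 5).
Holding T40 and C15 grants K32 (Rule 3).
C15: reached.
K32: reached.
C24: reached.
amber-clearance: reached.
All 4 are reached.

4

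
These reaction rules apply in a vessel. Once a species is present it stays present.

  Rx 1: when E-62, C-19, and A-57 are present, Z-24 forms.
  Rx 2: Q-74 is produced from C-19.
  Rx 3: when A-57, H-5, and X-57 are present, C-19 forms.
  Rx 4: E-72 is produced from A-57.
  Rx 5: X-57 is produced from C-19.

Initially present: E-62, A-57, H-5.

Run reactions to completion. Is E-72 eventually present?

Yes

A-57 present → E-72 forms (Rx 4).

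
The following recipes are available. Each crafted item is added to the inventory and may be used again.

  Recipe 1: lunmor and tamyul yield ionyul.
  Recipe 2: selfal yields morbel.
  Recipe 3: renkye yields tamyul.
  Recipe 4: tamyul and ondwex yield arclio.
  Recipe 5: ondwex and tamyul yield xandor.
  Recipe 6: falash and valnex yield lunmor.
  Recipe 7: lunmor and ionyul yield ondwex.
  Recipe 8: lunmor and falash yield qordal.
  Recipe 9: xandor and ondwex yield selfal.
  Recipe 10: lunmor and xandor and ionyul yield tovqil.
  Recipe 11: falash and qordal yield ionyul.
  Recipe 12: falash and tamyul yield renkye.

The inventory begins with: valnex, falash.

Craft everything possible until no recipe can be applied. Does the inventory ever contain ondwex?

Yes

falash and valnex → lunmor (Recipe 6).
lunmor and falash → qordal (Recipe 8).
Using Recipe 11, falash and qordal make ionyul.
lunmor and ionyul → ondwex (Recipe 7).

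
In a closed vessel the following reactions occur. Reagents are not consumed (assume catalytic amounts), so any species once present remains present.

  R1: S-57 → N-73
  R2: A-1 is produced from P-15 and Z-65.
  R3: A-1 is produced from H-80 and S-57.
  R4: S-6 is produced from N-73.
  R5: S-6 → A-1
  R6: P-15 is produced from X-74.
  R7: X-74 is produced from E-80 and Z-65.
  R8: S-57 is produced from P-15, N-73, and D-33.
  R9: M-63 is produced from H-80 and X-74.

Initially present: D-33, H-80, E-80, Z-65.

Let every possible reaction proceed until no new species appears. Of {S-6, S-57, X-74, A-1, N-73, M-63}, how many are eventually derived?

E-80 and Z-65 present → X-74 forms (R7).
X-74 present → P-15 forms (R6).
H-80 and X-74 present → M-63 forms (R9).
P-15 and Z-65 present → A-1 forms (R2).
S-6 would need N-73 (R4), but N-73 never forms.
S-57 would need P-15, N-73, and D-33 (R8), but N-73 never forms.
X-74: reached.
A-1: reached.
N-73 would need S-57 (R1), but S-57 never forms.
M-63: reached.
Reached: X-74, A-1, and M-63 — 3 of the 6.

3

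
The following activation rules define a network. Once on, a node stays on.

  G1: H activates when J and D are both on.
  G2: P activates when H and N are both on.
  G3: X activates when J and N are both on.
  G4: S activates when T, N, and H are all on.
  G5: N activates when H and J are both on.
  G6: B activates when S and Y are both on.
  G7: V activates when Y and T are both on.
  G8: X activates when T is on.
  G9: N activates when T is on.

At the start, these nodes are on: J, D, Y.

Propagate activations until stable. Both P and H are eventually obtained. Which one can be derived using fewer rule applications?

H

H: G1: J and D on → H on. [1 rule application]
P: G1: J and D on → H on. G5: H and J on → N on. H and N are on, so P activates (G2). [3 rule applications]
H needs fewer.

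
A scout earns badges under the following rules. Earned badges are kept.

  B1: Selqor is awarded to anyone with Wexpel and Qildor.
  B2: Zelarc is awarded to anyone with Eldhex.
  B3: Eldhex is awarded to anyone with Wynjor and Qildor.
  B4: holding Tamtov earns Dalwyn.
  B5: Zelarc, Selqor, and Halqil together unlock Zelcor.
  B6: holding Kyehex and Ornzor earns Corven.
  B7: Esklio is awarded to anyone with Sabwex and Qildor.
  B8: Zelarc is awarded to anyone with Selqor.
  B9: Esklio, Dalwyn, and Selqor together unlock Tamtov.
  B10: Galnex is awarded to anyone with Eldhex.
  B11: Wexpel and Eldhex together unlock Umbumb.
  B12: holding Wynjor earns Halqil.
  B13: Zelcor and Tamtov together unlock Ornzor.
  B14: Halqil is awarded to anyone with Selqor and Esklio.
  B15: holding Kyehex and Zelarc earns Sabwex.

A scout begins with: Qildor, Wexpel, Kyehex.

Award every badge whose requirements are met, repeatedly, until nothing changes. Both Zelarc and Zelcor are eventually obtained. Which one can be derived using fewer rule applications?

Zelarc

Zelarc: With Wexpel and Qildor, Selqor is earned (B1). With Selqor, Zelarc is earned (B8). [2 rule applications]
Zelcor: With Wexpel and Qildor, Selqor is earned (B1). With Selqor, Zelarc is earned (B8). With Kyehex and Zelarc, Sabwex is earned (B15). With Sabwex and Qildor, Esklio is earned (B7). With Selqor and Esklio, Halqil is earned (B14). With Zelarc, Selqor, and Halqil, Zelcor is earned (B5). [6 rule applications]
Zelarc needs fewer.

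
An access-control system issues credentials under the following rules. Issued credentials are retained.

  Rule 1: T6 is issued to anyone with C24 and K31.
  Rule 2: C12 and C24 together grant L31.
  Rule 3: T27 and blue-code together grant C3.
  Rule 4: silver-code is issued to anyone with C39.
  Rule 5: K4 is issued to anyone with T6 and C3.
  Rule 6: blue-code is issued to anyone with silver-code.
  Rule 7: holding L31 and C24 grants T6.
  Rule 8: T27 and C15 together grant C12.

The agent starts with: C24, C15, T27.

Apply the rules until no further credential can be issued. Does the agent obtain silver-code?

No

silver-code would need C39 (Rule 4), but C39 is never granted.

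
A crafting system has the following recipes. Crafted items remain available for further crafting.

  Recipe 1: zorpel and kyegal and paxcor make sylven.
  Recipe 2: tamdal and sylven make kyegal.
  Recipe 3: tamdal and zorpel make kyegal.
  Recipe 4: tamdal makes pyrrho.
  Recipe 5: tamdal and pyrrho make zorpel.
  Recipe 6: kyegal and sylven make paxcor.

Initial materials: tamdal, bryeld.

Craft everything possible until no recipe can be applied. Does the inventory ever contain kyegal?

tamdal → pyrrho (Recipe 4).
Using Recipe 5, tamdal and pyrrho make zorpel.
Using Recipe 3, tamdal and zorpel make kyegal.

Yes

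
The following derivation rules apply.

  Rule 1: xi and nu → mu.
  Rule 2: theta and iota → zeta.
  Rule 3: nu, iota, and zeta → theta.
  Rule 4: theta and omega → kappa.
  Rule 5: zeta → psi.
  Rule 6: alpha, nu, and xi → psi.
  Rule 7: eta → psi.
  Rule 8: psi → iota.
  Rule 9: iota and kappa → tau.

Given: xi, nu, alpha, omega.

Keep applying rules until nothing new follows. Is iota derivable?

Yes

alpha, nu, and xi hold, so psi follows (Rule 6).
psi holds, so iota follows (Rule 8).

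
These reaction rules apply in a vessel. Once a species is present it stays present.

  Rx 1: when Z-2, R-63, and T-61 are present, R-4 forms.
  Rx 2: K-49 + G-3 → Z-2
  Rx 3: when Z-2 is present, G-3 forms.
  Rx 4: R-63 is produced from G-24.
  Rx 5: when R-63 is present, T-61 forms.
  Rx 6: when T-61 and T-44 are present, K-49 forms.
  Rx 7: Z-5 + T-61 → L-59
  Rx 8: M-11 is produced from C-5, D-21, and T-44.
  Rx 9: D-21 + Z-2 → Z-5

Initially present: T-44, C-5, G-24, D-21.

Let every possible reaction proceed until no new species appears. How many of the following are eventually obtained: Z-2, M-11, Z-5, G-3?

C-5, D-21, and T-44 present → M-11 forms (Rx 8).
Z-2 would need K-49 and G-3 (Rx 2), but G-3 never forms.
M-11: reached.
Z-5 would need D-21 and Z-2 (Rx 9), but Z-2 never forms.
G-3 would need Z-2 (Rx 3), but Z-2 never forms.
Reached: M-11 — 1 of the 4.

1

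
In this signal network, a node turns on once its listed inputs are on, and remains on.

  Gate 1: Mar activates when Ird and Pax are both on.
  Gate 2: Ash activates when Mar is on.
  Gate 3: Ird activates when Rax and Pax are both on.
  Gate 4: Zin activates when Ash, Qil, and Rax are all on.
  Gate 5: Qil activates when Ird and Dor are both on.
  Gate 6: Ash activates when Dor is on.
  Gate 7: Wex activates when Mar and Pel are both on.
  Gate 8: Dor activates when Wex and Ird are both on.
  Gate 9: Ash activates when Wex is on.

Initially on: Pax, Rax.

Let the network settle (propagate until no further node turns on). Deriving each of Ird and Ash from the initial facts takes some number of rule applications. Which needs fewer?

Ird

Ird: Rax and Pax are on, so Ird activates (Gate 3). [1 rule application]
Ash: Rax and Pax are on, so Ird activates (Gate 3). Gate 1: Ird and Pax on → Mar on. Mar is on, so Ash activates (Gate 2). [3 rule applications]
Ird needs fewer.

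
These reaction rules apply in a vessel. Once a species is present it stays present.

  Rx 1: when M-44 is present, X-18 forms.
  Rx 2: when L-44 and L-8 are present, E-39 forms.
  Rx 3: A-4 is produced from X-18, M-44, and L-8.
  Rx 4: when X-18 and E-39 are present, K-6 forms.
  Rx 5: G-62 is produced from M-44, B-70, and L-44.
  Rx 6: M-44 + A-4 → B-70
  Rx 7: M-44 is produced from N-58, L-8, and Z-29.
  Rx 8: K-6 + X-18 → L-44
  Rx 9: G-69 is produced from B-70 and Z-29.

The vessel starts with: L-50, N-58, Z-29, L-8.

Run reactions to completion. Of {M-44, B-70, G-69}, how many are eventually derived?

N-58, L-8, and Z-29 present → M-44 forms (Rx 7).
M-44 present → X-18 forms (Rx 1).
X-18, M-44, and L-8 present → A-4 forms (Rx 3).
M-44 and A-4 present → B-70 forms (Rx 6).
B-70 and Z-29 present → G-69 forms (Rx 9).
M-44: reached.
B-70: reached.
G-69: reached.
All 3 are reached.

3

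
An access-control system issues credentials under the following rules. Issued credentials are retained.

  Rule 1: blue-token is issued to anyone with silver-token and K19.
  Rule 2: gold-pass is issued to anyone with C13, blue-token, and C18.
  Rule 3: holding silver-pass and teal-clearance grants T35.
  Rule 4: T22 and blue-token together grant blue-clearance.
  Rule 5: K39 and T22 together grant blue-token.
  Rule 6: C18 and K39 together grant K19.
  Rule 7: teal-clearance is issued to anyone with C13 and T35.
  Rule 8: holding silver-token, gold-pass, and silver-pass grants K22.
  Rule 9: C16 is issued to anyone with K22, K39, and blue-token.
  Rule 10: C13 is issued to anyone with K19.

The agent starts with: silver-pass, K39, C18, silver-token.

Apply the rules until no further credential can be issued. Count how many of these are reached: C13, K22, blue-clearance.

Holding C18 and K39 grants K19 (Rule 6).
Holding silver-token and K19 grants blue-token (Rule 1).
Holding K19 grants C13 (Rule 10).
Holding C13, blue-token, and C18 grants gold-pass (Rule 2).
Holding silver-token, gold-pass, and silver-pass grants K22 (Rule 8).
C13: reached.
K22: reached.
blue-clearance would need T22 and blue-token (Rule 4), but T22 is never granted.
Reached: C13 and K22 — 2 of the 3.

2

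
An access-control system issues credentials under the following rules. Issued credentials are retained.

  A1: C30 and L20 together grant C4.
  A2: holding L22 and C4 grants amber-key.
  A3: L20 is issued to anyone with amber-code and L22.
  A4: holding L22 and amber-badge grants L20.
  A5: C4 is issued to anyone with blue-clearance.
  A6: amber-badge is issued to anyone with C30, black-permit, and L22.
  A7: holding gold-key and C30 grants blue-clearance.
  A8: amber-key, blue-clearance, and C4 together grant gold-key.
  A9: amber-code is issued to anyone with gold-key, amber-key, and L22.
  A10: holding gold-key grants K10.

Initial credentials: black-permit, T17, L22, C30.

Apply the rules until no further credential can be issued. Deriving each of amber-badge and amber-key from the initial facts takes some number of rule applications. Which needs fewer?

amber-badge: Holding C30, black-permit, and L22 grants amber-badge (A6). [1 rule application]
amber-key: Holding C30, black-permit, and L22 grants amber-badge (A6). Holding L22 and amber-badge grants L20 (A4). Holding C30 and L20 grants C4 (A1). Holding L22 and C4 grants amber-key (A2). [4 rule applications]
amber-badge needs fewer.

amber-badge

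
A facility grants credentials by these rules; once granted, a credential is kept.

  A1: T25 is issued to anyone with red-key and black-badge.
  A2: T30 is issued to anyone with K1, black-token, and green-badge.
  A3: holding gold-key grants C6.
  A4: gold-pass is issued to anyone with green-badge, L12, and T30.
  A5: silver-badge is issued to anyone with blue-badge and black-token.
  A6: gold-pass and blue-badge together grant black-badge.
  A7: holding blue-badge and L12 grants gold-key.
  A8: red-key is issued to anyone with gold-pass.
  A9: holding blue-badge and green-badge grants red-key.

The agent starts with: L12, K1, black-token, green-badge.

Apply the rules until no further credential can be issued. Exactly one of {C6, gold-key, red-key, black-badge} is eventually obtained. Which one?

Holding K1, black-token, and green-badge grants T30 (A2).
Holding green-badge, L12, and T30 grants gold-pass (A4).
Holding gold-pass grants red-key (A8).
C6 would need gold-key (A3), but gold-key is never granted. black-badge would need gold-pass and blue-badge (A6), but blue-badge is never granted. gold-key would need blue-badge and L12 (A7), but blue-badge is never granted.

red-key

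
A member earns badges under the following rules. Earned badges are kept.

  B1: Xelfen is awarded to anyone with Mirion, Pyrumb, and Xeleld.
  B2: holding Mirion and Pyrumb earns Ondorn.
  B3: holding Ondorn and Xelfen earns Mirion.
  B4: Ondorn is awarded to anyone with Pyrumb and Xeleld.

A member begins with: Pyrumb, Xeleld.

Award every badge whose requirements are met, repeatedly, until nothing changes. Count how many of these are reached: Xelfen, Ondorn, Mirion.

1

With Pyrumb and Xeleld, Ondorn is earned (B4).
Xelfen would need Mirion, Pyrumb, and Xeleld (B1), but Mirion is never earned.
Ondorn: reached.
Mirion would need Ondorn and Xelfen (B3), but Xelfen is never earned.
Reached: Ondorn — 1 of the 3.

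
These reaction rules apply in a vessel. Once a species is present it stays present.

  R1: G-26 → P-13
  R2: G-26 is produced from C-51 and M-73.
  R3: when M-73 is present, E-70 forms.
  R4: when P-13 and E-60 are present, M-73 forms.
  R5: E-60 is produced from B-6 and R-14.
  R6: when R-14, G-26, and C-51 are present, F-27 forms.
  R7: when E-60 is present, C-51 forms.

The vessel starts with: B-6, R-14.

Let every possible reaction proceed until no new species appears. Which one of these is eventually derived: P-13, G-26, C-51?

B-6 and R-14 present → E-60 forms (R5).
E-60 present → C-51 forms (R7).
P-13 would need G-26 (R1), but G-26 never forms. G-26 would need C-51 and M-73 (R2), but M-73 never forms.

C-51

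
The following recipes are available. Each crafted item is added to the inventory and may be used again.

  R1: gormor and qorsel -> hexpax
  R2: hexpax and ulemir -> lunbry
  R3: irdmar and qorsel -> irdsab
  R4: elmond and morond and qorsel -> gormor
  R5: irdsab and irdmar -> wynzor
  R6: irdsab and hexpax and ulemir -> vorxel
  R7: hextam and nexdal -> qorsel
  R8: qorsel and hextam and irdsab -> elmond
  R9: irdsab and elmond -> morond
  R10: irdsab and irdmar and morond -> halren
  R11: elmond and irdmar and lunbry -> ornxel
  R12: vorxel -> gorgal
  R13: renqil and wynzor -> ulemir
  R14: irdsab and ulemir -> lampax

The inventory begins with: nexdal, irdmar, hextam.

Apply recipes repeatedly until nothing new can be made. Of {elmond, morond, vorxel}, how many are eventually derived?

hextam and nexdal -> qorsel (R7).
Using R3, irdmar and qorsel make irdsab.
Using R8, qorsel, hextam, and irdsab make elmond.
Using R9, irdsab and elmond make morond.
elmond: reached.
morond: reached.
vorxel would need irdsab, hexpax, and ulemir (R6), but ulemir is never obtained.
Reached: elmond and morond — 2 of the 3.

2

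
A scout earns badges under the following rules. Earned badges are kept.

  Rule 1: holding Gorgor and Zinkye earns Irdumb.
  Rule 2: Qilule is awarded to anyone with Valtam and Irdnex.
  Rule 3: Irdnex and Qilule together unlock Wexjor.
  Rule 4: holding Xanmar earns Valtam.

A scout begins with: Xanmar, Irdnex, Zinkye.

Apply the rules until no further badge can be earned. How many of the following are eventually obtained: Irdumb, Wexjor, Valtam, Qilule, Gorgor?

With Xanmar, Valtam is earned (Rule 4).
With Valtam and Irdnex, Qilule is earned (Rule 2).
With Irdnex and Qilule, Wexjor is earned (Rule 3).
Irdumb would need Gorgor and Zinkye (Rule 1), but Gorgor is never earned.
Wexjor: reached.
Valtam: reached.
Qilule: reached.
No rule produces Gorgor, and it is not given.
Reached: Wexjor, Valtam, and Qilule — 3 of the 5.

3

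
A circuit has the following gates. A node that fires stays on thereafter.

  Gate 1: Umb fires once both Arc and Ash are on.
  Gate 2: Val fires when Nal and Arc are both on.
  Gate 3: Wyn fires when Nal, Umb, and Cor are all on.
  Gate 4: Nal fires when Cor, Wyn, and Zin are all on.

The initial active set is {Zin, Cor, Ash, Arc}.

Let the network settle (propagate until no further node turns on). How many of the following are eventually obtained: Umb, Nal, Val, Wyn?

Arc and Ash are on, so Umb fires (Gate 1).
Umb: reached.
Nal would need Cor, Wyn, and Zin (Gate 4), but Wyn never turns on.
Val would need Nal and Arc (Gate 2), but Nal never turns on.
Wyn would need Nal, Umb, and Cor (Gate 3), but Nal never turns on.
Reached: Umb — 1 of the 4.

1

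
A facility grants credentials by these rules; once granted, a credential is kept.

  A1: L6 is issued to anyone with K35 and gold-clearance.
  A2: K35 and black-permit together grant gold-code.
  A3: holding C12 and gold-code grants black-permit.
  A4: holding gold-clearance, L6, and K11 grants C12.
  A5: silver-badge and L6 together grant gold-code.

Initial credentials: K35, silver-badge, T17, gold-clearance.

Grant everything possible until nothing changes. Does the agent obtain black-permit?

black-permit would need C12 and gold-code (A3), but C12 is never granted.

No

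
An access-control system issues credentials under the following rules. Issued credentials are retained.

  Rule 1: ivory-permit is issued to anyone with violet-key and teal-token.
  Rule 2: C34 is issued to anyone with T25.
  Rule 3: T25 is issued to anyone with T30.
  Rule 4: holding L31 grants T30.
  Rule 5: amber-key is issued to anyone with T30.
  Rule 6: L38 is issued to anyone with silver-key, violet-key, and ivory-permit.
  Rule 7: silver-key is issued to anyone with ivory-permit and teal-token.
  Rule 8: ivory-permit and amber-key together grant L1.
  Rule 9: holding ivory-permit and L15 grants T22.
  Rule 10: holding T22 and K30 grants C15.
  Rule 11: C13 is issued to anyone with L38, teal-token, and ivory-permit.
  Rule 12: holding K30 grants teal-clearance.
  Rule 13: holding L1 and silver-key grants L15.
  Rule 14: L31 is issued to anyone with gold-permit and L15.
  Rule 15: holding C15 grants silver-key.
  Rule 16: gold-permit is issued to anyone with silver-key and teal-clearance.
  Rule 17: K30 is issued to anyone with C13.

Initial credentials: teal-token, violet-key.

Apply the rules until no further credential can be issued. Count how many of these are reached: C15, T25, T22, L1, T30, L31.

C15 would need T22 and K30 (Rule 10), but T22 is never granted.
T25 would need T30 (Rule 3), but T30 is never granted.
T22 would need ivory-permit and L15 (Rule 9), but L15 is never granted.
L1 would need ivory-permit and amber-key (Rule 8), but amber-key is never granted.
T30 would need L31 (Rule 4), but L31 is never granted.
L31 would need gold-permit and L15 (Rule 14), but L15 is never granted.
None of the 6 are reached.

0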